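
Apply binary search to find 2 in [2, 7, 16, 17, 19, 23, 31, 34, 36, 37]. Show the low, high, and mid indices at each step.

Binary search for 2 in [2, 7, 16, 17, 19, 23, 31, 34, 36, 37]:

lo=0, hi=9, mid=4, arr[mid]=19 -> 19 > 2, search left half
lo=0, hi=3, mid=1, arr[mid]=7 -> 7 > 2, search left half
lo=0, hi=0, mid=0, arr[mid]=2 -> Found target at index 0!

Binary search finds 2 at index 0 after 3 comparisons. The search repeatedly halves the search space by comparing with the middle element.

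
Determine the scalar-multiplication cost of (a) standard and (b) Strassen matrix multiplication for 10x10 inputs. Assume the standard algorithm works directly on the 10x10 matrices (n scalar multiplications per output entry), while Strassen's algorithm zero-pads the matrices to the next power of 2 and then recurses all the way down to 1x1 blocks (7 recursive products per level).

Matrix multiplication for 10x10 matrices:

Strassen's algorithm requires power-of-2 dimensions. Pad 10x10 to 16x16 (next power of 2).

Standard algorithm: 10^3 = 1000 multiplications
Strassen's algorithm: 7^(log2(16)) = 7^4 = 2401 multiplications
Difference: 1000 - 2401 = -1401 (Strassen uses MORE here due to padding overhead — for small or just-over-power-of-2 n, padding can outweigh the per-level savings)

Standard: 1000 multiplications (10^3). Strassen: 2401 multiplications (7^4, after padding to 16x16). Strassen reduces 8 recursive multiplications to 7 at each level.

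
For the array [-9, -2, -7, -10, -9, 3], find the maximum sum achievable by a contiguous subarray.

Using Kadane's algorithm on [-9, -2, -7, -10, -9, 3]:

Scanning through the array:
Position 1 (value -2): max_ending_here = -2, max_so_far = -2
Position 2 (value -7): max_ending_here = -7, max_so_far = -2
Position 3 (value -10): max_ending_here = -10, max_so_far = -2
Position 4 (value -9): max_ending_here = -9, max_so_far = -2
Position 5 (value 3): max_ending_here = 3, max_so_far = 3

Maximum subarray: [3]
Maximum sum: 3

The maximum subarray is [3] with sum 3. This subarray runs from index 5 to index 5.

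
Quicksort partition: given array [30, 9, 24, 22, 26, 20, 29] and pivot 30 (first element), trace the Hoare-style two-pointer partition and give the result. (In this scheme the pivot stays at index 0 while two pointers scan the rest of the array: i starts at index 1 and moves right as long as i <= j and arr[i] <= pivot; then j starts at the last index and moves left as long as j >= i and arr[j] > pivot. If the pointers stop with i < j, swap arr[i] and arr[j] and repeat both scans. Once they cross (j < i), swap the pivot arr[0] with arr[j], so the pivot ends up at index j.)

Hoare-style two-pointer partition with pivot = 30:

Initial array: [30, 9, 24, 22, 26, 20, 29]

Pointers start at i = 1, j = 6.
i ends at 7, j ends at 6: the pointers have crossed (j < i), so scanning stops.

Swap pivot arr[0] with arr[6] to place pivot at position 6: [29, 9, 24, 22, 26, 20, 30]
Pivot position: 6

After partitioning with pivot 30, the array becomes [29, 9, 24, 22, 26, 20, 30]. The pivot is placed at index 6. All elements to the left of the pivot are <= 30, and all elements to the right are > 30.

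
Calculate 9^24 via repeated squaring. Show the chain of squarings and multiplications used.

Computing 9^24 by squaring (build up from 9^1; each line after the first costs one multiplication):

9^1 = 9
9^2 = (9^1)^2 = 9^2 = 81
9^3 = 9 * 9^2 = 9 * 81 = 729
9^6 = (9^3)^2 = 729^2 = 531441
9^12 = (9^6)^2 = 531441^2 = 282429536481
9^24 = (9^12)^2 = 282429536481^2 = 79766443076872509863361

Result: 79766443076872509863361
Multiplications needed: 5 (5 lines after 9^1)

9^24 = 79766443076872509863361. Using exponentiation by squaring, this requires 5 multiplications. The key idea: if the exponent is even, square the half-power; if odd, multiply by the base once.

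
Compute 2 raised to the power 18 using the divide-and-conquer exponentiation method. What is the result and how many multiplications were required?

Computing 2^18 by squaring (build up from 2^1; each line after the first costs one multiplication):

2^1 = 2
2^2 = (2^1)^2 = 2^2 = 4
2^4 = (2^2)^2 = 4^2 = 16
2^8 = (2^4)^2 = 16^2 = 256
2^9 = 2 * 2^8 = 2 * 256 = 512
2^18 = (2^9)^2 = 512^2 = 262144

Result: 262144
Multiplications needed: 5 (5 lines after 2^1)

2^18 = 262144. Using exponentiation by squaring, this requires 5 multiplications. The key idea: if the exponent is even, square the half-power; if odd, multiply by the base once.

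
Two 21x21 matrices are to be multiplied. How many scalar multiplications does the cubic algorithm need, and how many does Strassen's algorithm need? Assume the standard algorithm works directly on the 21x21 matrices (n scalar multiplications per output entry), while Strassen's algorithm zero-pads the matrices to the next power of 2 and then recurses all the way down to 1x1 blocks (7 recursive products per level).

Matrix multiplication for 21x21 matrices:

Strassen's algorithm requires power-of-2 dimensions. Pad 21x21 to 32x32 (next power of 2).

Standard algorithm: 21^3 = 9261 multiplications
Strassen's algorithm: 7^(log2(32)) = 7^5 = 16807 multiplications
Difference: 9261 - 16807 = -7546 (Strassen uses MORE here due to padding overhead — for small or just-over-power-of-2 n, padding can outweigh the per-level savings)

Standard: 9261 multiplications (21^3). Strassen: 16807 multiplications (7^5, after padding to 32x32). Strassen reduces 8 recursive multiplications to 7 at each level.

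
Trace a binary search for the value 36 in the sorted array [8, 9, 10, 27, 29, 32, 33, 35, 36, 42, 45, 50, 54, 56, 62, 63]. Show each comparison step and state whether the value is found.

Binary search for 36 in [8, 9, 10, 27, 29, 32, 33, 35, 36, 42, 45, 50, 54, 56, 62, 63]:

lo=0, hi=15, mid=7, arr[mid]=35 -> 35 < 36, search right half
lo=8, hi=15, mid=11, arr[mid]=50 -> 50 > 36, search left half
lo=8, hi=10, mid=9, arr[mid]=42 -> 42 > 36, search left half
lo=8, hi=8, mid=8, arr[mid]=36 -> Found target at index 8!

Binary search finds 36 at index 8 after 4 comparisons. The search repeatedly halves the search space by comparing with the middle element.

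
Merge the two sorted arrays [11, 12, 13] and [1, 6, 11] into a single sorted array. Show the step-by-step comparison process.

Merging process:

Compare 11 vs 1: take 1 from right. Merged: [1]
Compare 11 vs 6: take 6 from right. Merged: [1, 6]
Compare 11 vs 11: take 11 from left. Merged: [1, 6, 11]
Compare 12 vs 11: take 11 from right. Merged: [1, 6, 11, 11]
Append remaining from left: [12, 13]. Merged: [1, 6, 11, 11, 12, 13]

Final merged array: [1, 6, 11, 11, 12, 13]
Total comparisons: 4

The merged array is [1, 6, 11, 11, 12, 13], requiring 4 comparisons. The merge step runs in O(n) time where n is the total number of elements.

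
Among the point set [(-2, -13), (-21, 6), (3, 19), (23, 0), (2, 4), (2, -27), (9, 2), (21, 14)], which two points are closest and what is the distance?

Computing all pairwise distances among 8 points:

d((-2, -13), (-21, 6)) = 26.8701
d((-2, -13), (3, 19)) = 32.3883
d((-2, -13), (23, 0)) = 28.178
d((-2, -13), (2, 4)) = 17.4642
d((-2, -13), (2, -27)) = 14.5602
d((-2, -13), (9, 2)) = 18.6011
d((-2, -13), (21, 14)) = 35.4683
d((-21, 6), (3, 19)) = 27.2947
d((-21, 6), (23, 0)) = 44.4072
d((-21, 6), (2, 4)) = 23.0868
d((-21, 6), (2, -27)) = 40.2244
d((-21, 6), (9, 2)) = 30.2655
d((-21, 6), (21, 14)) = 42.7551
d((3, 19), (23, 0)) = 27.5862
d((3, 19), (2, 4)) = 15.0333
d((3, 19), (2, -27)) = 46.0109
d((3, 19), (9, 2)) = 18.0278
d((3, 19), (21, 14)) = 18.6815
d((23, 0), (2, 4)) = 21.3776
d((23, 0), (2, -27)) = 34.2053
d((23, 0), (9, 2)) = 14.1421
d((23, 0), (21, 14)) = 14.1421
d((2, 4), (2, -27)) = 31.0
d((2, 4), (9, 2)) = 7.2801 <-- minimum
d((2, 4), (21, 14)) = 21.4709
d((2, -27), (9, 2)) = 29.8329
d((2, -27), (21, 14)) = 45.1885
d((9, 2), (21, 14)) = 16.9706

Closest pair: (2, 4) and (9, 2) with distance 7.2801

The closest pair is (2, 4) and (9, 2) with Euclidean distance 7.2801. For 8 points, brute-force pairwise comparison is shown above. For large n, the divide-and-conquer algorithm (sort by x, recurse on halves, check the dividing strip) achieves O(n log n).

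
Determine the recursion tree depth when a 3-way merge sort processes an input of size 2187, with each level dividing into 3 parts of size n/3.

For divide and conquer with division factor 3:

Problem sizes at each level:
Level 0: 2187
Level 1: 729
Level 2: 243
Level 3: 81
Level 4: 27
Level 5: 9
Level 6: 3
Level 7: 1

The root is level 0 and the size-1 base case is level 7 (the tree spans levels 0 through 7, i.e. 8 levels counting the root), so the depth is the number of divisions: log_3(2187) = 7

The recursion tree depth is log_3(2187) = 7. At each level, the problem size is divided by 3, so it takes 7 divisions to reduce to a base case of size 1. The algorithm makes 3 recursive calls at each level.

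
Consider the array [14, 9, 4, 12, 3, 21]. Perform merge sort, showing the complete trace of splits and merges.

Merge sort trace:

Split: [14, 9, 4, 12, 3, 21] -> [14, 9, 4] and [12, 3, 21]
  Split: [14, 9, 4] -> [14] and [9, 4]
    Split: [9, 4] -> [9] and [4]
    Merge: [9] + [4] -> [4, 9]
  Merge: [14] + [4, 9] -> [4, 9, 14]
  Split: [12, 3, 21] -> [12] and [3, 21]
    Split: [3, 21] -> [3] and [21]
    Merge: [3] + [21] -> [3, 21]
  Merge: [12] + [3, 21] -> [3, 12, 21]
Merge: [4, 9, 14] + [3, 12, 21] -> [3, 4, 9, 12, 14, 21]

Final sorted array: [3, 4, 9, 12, 14, 21]

The merge sort proceeds by recursively splitting the array and merging sorted halves.
After all merges, the sorted array is [3, 4, 9, 12, 14, 21].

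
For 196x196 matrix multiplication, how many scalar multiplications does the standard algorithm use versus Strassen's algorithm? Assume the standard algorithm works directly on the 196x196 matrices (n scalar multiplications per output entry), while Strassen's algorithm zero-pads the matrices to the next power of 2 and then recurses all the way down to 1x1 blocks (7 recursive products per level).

Matrix multiplication for 196x196 matrices:

Strassen's algorithm requires power-of-2 dimensions. Pad 196x196 to 256x256 (next power of 2).

Standard algorithm: 196^3 = 7529536 multiplications
Strassen's algorithm: 7^(log2(256)) = 7^8 = 5764801 multiplications
Savings: 7529536 - 5764801 = 1764735 multiplications

Standard: 7529536 multiplications (196^3). Strassen: 5764801 multiplications (7^8, after padding to 256x256). Strassen reduces 8 recursive multiplications to 7 at each level.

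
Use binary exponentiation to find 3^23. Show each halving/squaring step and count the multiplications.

Computing 3^23 by squaring (build up from 3^1; each line after the first costs one multiplication):

3^1 = 3
3^2 = (3^1)^2 = 3^2 = 9
3^4 = (3^2)^2 = 9^2 = 81
3^5 = 3 * 3^4 = 3 * 81 = 243
3^10 = (3^5)^2 = 243^2 = 59049
3^11 = 3 * 3^10 = 3 * 59049 = 177147
3^22 = (3^11)^2 = 177147^2 = 31381059609
3^23 = 3 * 3^22 = 3 * 31381059609 = 94143178827

Result: 94143178827
Multiplications needed: 7 (7 lines after 3^1)

3^23 = 94143178827. Using exponentiation by squaring, this requires 7 multiplications. The key idea: if the exponent is even, square the half-power; if odd, multiply by the base once.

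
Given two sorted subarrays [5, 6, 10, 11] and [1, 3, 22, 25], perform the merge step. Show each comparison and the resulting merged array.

Merging process:

Compare 5 vs 1: take 1 from right. Merged: [1]
Compare 5 vs 3: take 3 from right. Merged: [1, 3]
Compare 5 vs 22: take 5 from left. Merged: [1, 3, 5]
Compare 6 vs 22: take 6 from left. Merged: [1, 3, 5, 6]
Compare 10 vs 22: take 10 from left. Merged: [1, 3, 5, 6, 10]
Compare 11 vs 22: take 11 from left. Merged: [1, 3, 5, 6, 10, 11]
Append remaining from right: [22, 25]. Merged: [1, 3, 5, 6, 10, 11, 22, 25]

Final merged array: [1, 3, 5, 6, 10, 11, 22, 25]
Total comparisons: 6

The merged array is [1, 3, 5, 6, 10, 11, 22, 25], requiring 6 comparisons. The merge step runs in O(n) time where n is the total number of elements.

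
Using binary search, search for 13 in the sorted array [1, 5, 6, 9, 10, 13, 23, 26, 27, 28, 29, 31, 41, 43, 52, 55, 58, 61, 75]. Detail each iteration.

Binary search for 13 in [1, 5, 6, 9, 10, 13, 23, 26, 27, 28, 29, 31, 41, 43, 52, 55, 58, 61, 75]:

lo=0, hi=18, mid=9, arr[mid]=28 -> 28 > 13, search left half
lo=0, hi=8, mid=4, arr[mid]=10 -> 10 < 13, search right half
lo=5, hi=8, mid=6, arr[mid]=23 -> 23 > 13, search left half
lo=5, hi=5, mid=5, arr[mid]=13 -> Found target at index 5!

Binary search finds 13 at index 5 after 4 comparisons. The search repeatedly halves the search space by comparing with the middle element.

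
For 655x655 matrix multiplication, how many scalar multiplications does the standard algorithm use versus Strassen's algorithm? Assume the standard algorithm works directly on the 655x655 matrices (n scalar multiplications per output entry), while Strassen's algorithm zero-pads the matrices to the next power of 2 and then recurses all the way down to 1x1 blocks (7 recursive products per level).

Matrix multiplication for 655x655 matrices:

Strassen's algorithm requires power-of-2 dimensions. Pad 655x655 to 1024x1024 (next power of 2).

Standard algorithm: 655^3 = 281011375 multiplications
Strassen's algorithm: 7^(log2(1024)) = 7^10 = 282475249 multiplications
Difference: 281011375 - 282475249 = -1463874 (Strassen uses MORE here due to padding overhead — for small or just-over-power-of-2 n, padding can outweigh the per-level savings)

Standard: 281011375 multiplications (655^3). Strassen: 282475249 multiplications (7^10, after padding to 1024x1024). Strassen reduces 8 recursive multiplications to 7 at each level.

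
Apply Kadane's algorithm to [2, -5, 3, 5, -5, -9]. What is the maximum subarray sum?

Using Kadane's algorithm on [2, -5, 3, 5, -5, -9]:

Scanning through the array:
Position 1 (value -5): max_ending_here = -3, max_so_far = 2
Position 2 (value 3): max_ending_here = 3, max_so_far = 3
Position 3 (value 5): max_ending_here = 8, max_so_far = 8
Position 4 (value -5): max_ending_here = 3, max_so_far = 8
Position 5 (value -9): max_ending_here = -6, max_so_far = 8

Maximum subarray: [3, 5]
Maximum sum: 8

The maximum subarray is [3, 5] with sum 8. This subarray runs from index 2 to index 3.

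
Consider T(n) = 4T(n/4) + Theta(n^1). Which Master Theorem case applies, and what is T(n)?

Master Theorem for T(n) = 4T(n/4) + O(n^1):

a = 4, b = 4, c = 1
log_b(a) = log_4(4) = 1.0000

Case 2: c = 1 = log_4(4) = 1.0000
T(n) = O(n^1 log n) = O(n log n)

For T(n) = 4T(n/4) + O(n^1): log_4(4) = 1.0000. This is Case 2 of the Master Theorem (c = log_b(a), equal work at all levels), giving O(n log n).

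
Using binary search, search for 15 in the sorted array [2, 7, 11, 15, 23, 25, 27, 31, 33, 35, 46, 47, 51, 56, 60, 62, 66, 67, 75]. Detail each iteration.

Binary search for 15 in [2, 7, 11, 15, 23, 25, 27, 31, 33, 35, 46, 47, 51, 56, 60, 62, 66, 67, 75]:

lo=0, hi=18, mid=9, arr[mid]=35 -> 35 > 15, search left half
lo=0, hi=8, mid=4, arr[mid]=23 -> 23 > 15, search left half
lo=0, hi=3, mid=1, arr[mid]=7 -> 7 < 15, search right half
lo=2, hi=3, mid=2, arr[mid]=11 -> 11 < 15, search right half
lo=3, hi=3, mid=3, arr[mid]=15 -> Found target at index 3!

Binary search finds 15 at index 3 after 5 comparisons. The search repeatedly halves the search space by comparing with the middle element.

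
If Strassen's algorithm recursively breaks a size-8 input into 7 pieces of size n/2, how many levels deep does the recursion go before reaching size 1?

For divide and conquer with division factor 2:

Problem sizes at each level:
Level 0: 8
Level 1: 4
Level 2: 2
Level 3: 1

The root is level 0 and the size-1 base case is level 3 (the tree spans levels 0 through 3, i.e. 4 levels counting the root), so the depth is the number of divisions: log_2(8) = 3

The recursion tree depth is log_2(8) = 3. At each level, the problem size is divided by 2, so it takes 3 divisions to reduce to a base case of size 1. The algorithm makes 7 recursive calls at each level.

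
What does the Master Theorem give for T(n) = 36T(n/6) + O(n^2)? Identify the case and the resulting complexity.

Master Theorem for T(n) = 36T(n/6) + O(n^2):

a = 36, b = 6, c = 2
log_b(a) = log_6(36) = 2.0000

Case 2: c = 2 = log_6(36) = 2.0000
T(n) = O(n^2 log n) = O(n^2 log n)

For T(n) = 36T(n/6) + O(n^2): log_6(36) = 2.0000. This is Case 2 of the Master Theorem (c = log_b(a), equal work at all levels), giving O(n^2 log n).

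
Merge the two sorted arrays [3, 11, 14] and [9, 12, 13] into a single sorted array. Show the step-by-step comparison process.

Merging process:

Compare 3 vs 9: take 3 from left. Merged: [3]
Compare 11 vs 9: take 9 from right. Merged: [3, 9]
Compare 11 vs 12: take 11 from left. Merged: [3, 9, 11]
Compare 14 vs 12: take 12 from right. Merged: [3, 9, 11, 12]
Compare 14 vs 13: take 13 from right. Merged: [3, 9, 11, 12, 13]
Append remaining from left: [14]. Merged: [3, 9, 11, 12, 13, 14]

Final merged array: [3, 9, 11, 12, 13, 14]
Total comparisons: 5

The merged array is [3, 9, 11, 12, 13, 14], requiring 5 comparisons. The merge step runs in O(n) time where n is the total number of elements.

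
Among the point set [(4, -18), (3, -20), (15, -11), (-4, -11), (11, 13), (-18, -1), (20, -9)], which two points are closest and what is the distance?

Computing all pairwise distances among 7 points:

d((4, -18), (3, -20)) = 2.2361 <-- minimum
d((4, -18), (15, -11)) = 13.0384
d((4, -18), (-4, -11)) = 10.6301
d((4, -18), (11, 13)) = 31.7805
d((4, -18), (-18, -1)) = 27.8029
d((4, -18), (20, -9)) = 18.3576
d((3, -20), (15, -11)) = 15.0
d((3, -20), (-4, -11)) = 11.4018
d((3, -20), (11, 13)) = 33.9559
d((3, -20), (-18, -1)) = 28.3196
d((3, -20), (20, -9)) = 20.2485
d((15, -11), (-4, -11)) = 19.0
d((15, -11), (11, 13)) = 24.3311
d((15, -11), (-18, -1)) = 34.4819
d((15, -11), (20, -9)) = 5.3852
d((-4, -11), (11, 13)) = 28.3019
d((-4, -11), (-18, -1)) = 17.2047
d((-4, -11), (20, -9)) = 24.0832
d((11, 13), (-18, -1)) = 32.2025
d((11, 13), (20, -9)) = 23.7697
d((-18, -1), (20, -9)) = 38.833

Closest pair: (4, -18) and (3, -20) with distance 2.2361

The closest pair is (4, -18) and (3, -20) with Euclidean distance 2.2361. For 7 points, brute-force pairwise comparison is shown above. For large n, the divide-and-conquer algorithm (sort by x, recurse on halves, check the dividing strip) achieves O(n log n).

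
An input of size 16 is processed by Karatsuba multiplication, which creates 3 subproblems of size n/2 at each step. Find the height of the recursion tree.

For divide and conquer with division factor 2:

Problem sizes at each level:
Level 0: 16
Level 1: 8
Level 2: 4
Level 3: 2
Level 4: 1

The root is level 0 and the size-1 base case is level 4 (the tree spans levels 0 through 4, i.e. 5 levels counting the root), so the depth is the number of divisions: log_2(16) = 4

The recursion tree depth is log_2(16) = 4. At each level, the problem size is divided by 2, so it takes 4 divisions to reduce to a base case of size 1. The algorithm makes 3 recursive calls at each level.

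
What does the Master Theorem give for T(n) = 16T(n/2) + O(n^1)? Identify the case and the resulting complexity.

Master Theorem for T(n) = 16T(n/2) + O(n^1):

a = 16, b = 2, c = 1
log_b(a) = log_2(16) = 4.0000

Case 1: c = 1 < log_2(16) = 4.0000
T(n) = O(n^(log_2 16)) = O(n^4)

For T(n) = 16T(n/2) + O(n^1): log_2(16) = 4.0000. This is Case 1 of the Master Theorem (c < log_b(a), work dominated by leaves), giving O(n^4).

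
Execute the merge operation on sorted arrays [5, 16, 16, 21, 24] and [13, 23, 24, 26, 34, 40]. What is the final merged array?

Merging process:

Compare 5 vs 13: take 5 from left. Merged: [5]
Compare 16 vs 13: take 13 from right. Merged: [5, 13]
Compare 16 vs 23: take 16 from left. Merged: [5, 13, 16]
Compare 16 vs 23: take 16 from left. Merged: [5, 13, 16, 16]
Compare 21 vs 23: take 21 from left. Merged: [5, 13, 16, 16, 21]
Compare 24 vs 23: take 23 from right. Merged: [5, 13, 16, 16, 21, 23]
Compare 24 vs 24: take 24 from left. Merged: [5, 13, 16, 16, 21, 23, 24]
Append remaining from right: [24, 26, 34, 40]. Merged: [5, 13, 16, 16, 21, 23, 24, 24, 26, 34, 40]

Final merged array: [5, 13, 16, 16, 21, 23, 24, 24, 26, 34, 40]
Total comparisons: 7

The merged array is [5, 13, 16, 16, 21, 23, 24, 24, 26, 34, 40], requiring 7 comparisons. The merge step runs in O(n) time where n is the total number of elements.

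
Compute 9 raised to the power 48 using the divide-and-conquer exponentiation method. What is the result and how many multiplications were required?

Computing 9^48 by squaring (build up from 9^1; each line after the first costs one multiplication):

9^1 = 9
9^2 = (9^1)^2 = 9^2 = 81
9^3 = 9 * 9^2 = 9 * 81 = 729
9^6 = (9^3)^2 = 729^2 = 531441
9^12 = (9^6)^2 = 531441^2 = 282429536481
9^24 = (9^12)^2 = 282429536481^2 = 79766443076872509863361
9^48 = (9^24)^2 = 79766443076872509863361^2 = 6362685441135942358474828762538534230890216321

Result: 6362685441135942358474828762538534230890216321
Multiplications needed: 6 (6 lines after 9^1)

9^48 = 6362685441135942358474828762538534230890216321. Using exponentiation by squaring, this requires 6 multiplications. The key idea: if the exponent is even, square the half-power; if odd, multiply by the base once.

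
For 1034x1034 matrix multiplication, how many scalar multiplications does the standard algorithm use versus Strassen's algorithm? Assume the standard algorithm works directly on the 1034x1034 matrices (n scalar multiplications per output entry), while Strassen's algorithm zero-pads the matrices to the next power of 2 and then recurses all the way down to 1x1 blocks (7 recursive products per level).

Matrix multiplication for 1034x1034 matrices:

Strassen's algorithm requires power-of-2 dimensions. Pad 1034x1034 to 2048x2048 (next power of 2).

Standard algorithm: 1034^3 = 1105507304 multiplications
Strassen's algorithm: 7^(log2(2048)) = 7^11 = 1977326743 multiplications
Difference: 1105507304 - 1977326743 = -871819439 (Strassen uses MORE here due to padding overhead — for small or just-over-power-of-2 n, padding can outweigh the per-level savings)

Standard: 1105507304 multiplications (1034^3). Strassen: 1977326743 multiplications (7^11, after padding to 2048x2048). Strassen reduces 8 recursive multiplications to 7 at each level.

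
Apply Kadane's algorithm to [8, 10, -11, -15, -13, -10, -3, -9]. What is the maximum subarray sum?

Using Kadane's algorithm on [8, 10, -11, -15, -13, -10, -3, -9]:

Scanning through the array:
Position 1 (value 10): max_ending_here = 18, max_so_far = 18
Position 2 (value -11): max_ending_here = 7, max_so_far = 18
Position 3 (value -15): max_ending_here = -8, max_so_far = 18
Position 4 (value -13): max_ending_here = -13, max_so_far = 18
Position 5 (value -10): max_ending_here = -10, max_so_far = 18
Position 6 (value -3): max_ending_here = -3, max_so_far = 18
Position 7 (value -9): max_ending_here = -9, max_so_far = 18

Maximum subarray: [8, 10]
Maximum sum: 18

The maximum subarray is [8, 10] with sum 18. This subarray runs from index 0 to index 1.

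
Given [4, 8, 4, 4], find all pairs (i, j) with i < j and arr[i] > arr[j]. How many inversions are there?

Finding inversions in [4, 8, 4, 4]:

(1, 2): arr[1]=8 > arr[2]=4
(1, 3): arr[1]=8 > arr[3]=4

Total inversions: 2

The array has 2 inversion(s): (1,2), (1,3). Each pair (i,j) satisfies i < j and arr[i] > arr[j].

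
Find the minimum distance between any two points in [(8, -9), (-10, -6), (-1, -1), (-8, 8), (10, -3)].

Computing all pairwise distances among 5 points:

d((8, -9), (-10, -6)) = 18.2483
d((8, -9), (-1, -1)) = 12.0416
d((8, -9), (-8, 8)) = 23.3452
d((8, -9), (10, -3)) = 6.3246 <-- minimum
d((-10, -6), (-1, -1)) = 10.2956
d((-10, -6), (-8, 8)) = 14.1421
d((-10, -6), (10, -3)) = 20.2237
d((-1, -1), (-8, 8)) = 11.4018
d((-1, -1), (10, -3)) = 11.1803
d((-8, 8), (10, -3)) = 21.095

Closest pair: (8, -9) and (10, -3) with distance 6.3246

The closest pair is (8, -9) and (10, -3) with Euclidean distance 6.3246. For 5 points, brute-force pairwise comparison is shown above. For large n, the divide-and-conquer algorithm (sort by x, recurse on halves, check the dividing strip) achieves O(n log n).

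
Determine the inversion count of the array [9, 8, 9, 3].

Finding inversions in [9, 8, 9, 3]:

(0, 1): arr[0]=9 > arr[1]=8
(0, 3): arr[0]=9 > arr[3]=3
(1, 3): arr[1]=8 > arr[3]=3
(2, 3): arr[2]=9 > arr[3]=3

Total inversions: 4

The array has 4 inversion(s): (0,1), (0,3), (1,3), (2,3). Each pair (i,j) satisfies i < j and arr[i] > arr[j].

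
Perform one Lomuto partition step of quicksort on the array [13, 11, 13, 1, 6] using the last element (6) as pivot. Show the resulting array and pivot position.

Lomuto partition with pivot = 6:

Initial array: [13, 11, 13, 1, 6]

arr[0]=13 > 6: no swap
arr[1]=11 > 6: no swap
arr[2]=13 > 6: no swap
arr[3]=1 <= 6: swap with position 0, array becomes [1, 11, 13, 13, 6]

Place pivot at position 1: [1, 6, 13, 13, 11]
Pivot position: 1

After partitioning with pivot 6, the array becomes [1, 6, 13, 13, 11]. The pivot is placed at index 1. All elements to the left of the pivot are <= 6, and all elements to the right are > 6.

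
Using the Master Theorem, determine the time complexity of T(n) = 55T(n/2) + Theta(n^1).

Master Theorem for T(n) = 55T(n/2) + O(n^1):

a = 55, b = 2, c = 1
log_b(a) = log_2(55) = 5.7814

Case 1: c = 1 < log_2(55) = 5.7814
T(n) = O(n^(log_2 55))

For T(n) = 55T(n/2) + O(n^1): log_2(55) = 5.7814. This is Case 1 of the Master Theorem (c < log_b(a), work dominated by leaves), giving O(n^(log_2 55)).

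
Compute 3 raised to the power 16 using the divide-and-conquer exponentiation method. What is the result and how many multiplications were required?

Computing 3^16 by squaring (build up from 3^1; each line after the first costs one multiplication):

3^1 = 3
3^2 = (3^1)^2 = 3^2 = 9
3^4 = (3^2)^2 = 9^2 = 81
3^8 = (3^4)^2 = 81^2 = 6561
3^16 = (3^8)^2 = 6561^2 = 43046721

Result: 43046721
Multiplications needed: 4 (4 lines after 3^1)

3^16 = 43046721. Using exponentiation by squaring, this requires 4 multiplications. The key idea: if the exponent is even, square the half-power; if odd, multiply by the base once.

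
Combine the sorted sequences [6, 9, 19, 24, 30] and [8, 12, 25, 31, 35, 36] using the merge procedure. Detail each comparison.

Merging process:

Compare 6 vs 8: take 6 from left. Merged: [6]
Compare 9 vs 8: take 8 from right. Merged: [6, 8]
Compare 9 vs 12: take 9 from left. Merged: [6, 8, 9]
Compare 19 vs 12: take 12 from right. Merged: [6, 8, 9, 12]
Compare 19 vs 25: take 19 from left. Merged: [6, 8, 9, 12, 19]
Compare 24 vs 25: take 24 from left. Merged: [6, 8, 9, 12, 19, 24]
Compare 30 vs 25: take 25 from right. Merged: [6, 8, 9, 12, 19, 24, 25]
Compare 30 vs 31: take 30 from left. Merged: [6, 8, 9, 12, 19, 24, 25, 30]
Append remaining from right: [31, 35, 36]. Merged: [6, 8, 9, 12, 19, 24, 25, 30, 31, 35, 36]

Final merged array: [6, 8, 9, 12, 19, 24, 25, 30, 31, 35, 36]
Total comparisons: 8

The merged array is [6, 8, 9, 12, 19, 24, 25, 30, 31, 35, 36], requiring 8 comparisons. The merge step runs in O(n) time where n is the total number of elements.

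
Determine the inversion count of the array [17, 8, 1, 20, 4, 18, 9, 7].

Finding inversions in [17, 8, 1, 20, 4, 18, 9, 7]:

(0, 1): arr[0]=17 > arr[1]=8
(0, 2): arr[0]=17 > arr[2]=1
(0, 4): arr[0]=17 > arr[4]=4
(0, 6): arr[0]=17 > arr[6]=9
(0, 7): arr[0]=17 > arr[7]=7
(1, 2): arr[1]=8 > arr[2]=1
(1, 4): arr[1]=8 > arr[4]=4
(1, 7): arr[1]=8 > arr[7]=7
(3, 4): arr[3]=20 > arr[4]=4
(3, 5): arr[3]=20 > arr[5]=18
(3, 6): arr[3]=20 > arr[6]=9
(3, 7): arr[3]=20 > arr[7]=7
(5, 6): arr[5]=18 > arr[6]=9
(5, 7): arr[5]=18 > arr[7]=7
(6, 7): arr[6]=9 > arr[7]=7

Total inversions: 15

The array has 15 inversion(s): (0,1), (0,2), (0,4), (0,6), (0,7), (1,2), (1,4), (1,7), (3,4), (3,5), (3,6), (3,7), (5,6), (5,7), (6,7). Each pair (i,j) satisfies i < j and arr[i] > arr[j].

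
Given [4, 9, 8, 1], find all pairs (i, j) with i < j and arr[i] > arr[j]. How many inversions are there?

Finding inversions in [4, 9, 8, 1]:

(0, 3): arr[0]=4 > arr[3]=1
(1, 2): arr[1]=9 > arr[2]=8
(1, 3): arr[1]=9 > arr[3]=1
(2, 3): arr[2]=8 > arr[3]=1

Total inversions: 4

The array has 4 inversion(s): (0,3), (1,2), (1,3), (2,3). Each pair (i,j) satisfies i < j and arr[i] > arr[j].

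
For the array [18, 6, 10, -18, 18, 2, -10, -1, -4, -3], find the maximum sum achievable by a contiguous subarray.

Using Kadane's algorithm on [18, 6, 10, -18, 18, 2, -10, -1, -4, -3]:

Scanning through the array:
Position 1 (value 6): max_ending_here = 24, max_so_far = 24
Position 2 (value 10): max_ending_here = 34, max_so_far = 34
Position 3 (value -18): max_ending_here = 16, max_so_far = 34
Position 4 (value 18): max_ending_here = 34, max_so_far = 34
Position 5 (value 2): max_ending_here = 36, max_so_far = 36
Position 6 (value -10): max_ending_here = 26, max_so_far = 36
Position 7 (value -1): max_ending_here = 25, max_so_far = 36
Position 8 (value -4): max_ending_here = 21, max_so_far = 36
Position 9 (value -3): max_ending_here = 18, max_so_far = 36

Maximum subarray: [18, 6, 10, -18, 18, 2]
Maximum sum: 36

The maximum subarray is [18, 6, 10, -18, 18, 2] with sum 36. This subarray runs from index 0 to index 5.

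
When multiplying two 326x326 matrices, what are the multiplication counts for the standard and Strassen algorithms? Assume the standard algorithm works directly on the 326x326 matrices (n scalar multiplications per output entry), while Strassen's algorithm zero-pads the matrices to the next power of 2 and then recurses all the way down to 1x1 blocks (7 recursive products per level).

Matrix multiplication for 326x326 matrices:

Strassen's algorithm requires power-of-2 dimensions. Pad 326x326 to 512x512 (next power of 2).

Standard algorithm: 326^3 = 34645976 multiplications
Strassen's algorithm: 7^(log2(512)) = 7^9 = 40353607 multiplications
Difference: 34645976 - 40353607 = -5707631 (Strassen uses MORE here due to padding overhead — for small or just-over-power-of-2 n, padding can outweigh the per-level savings)

Standard: 34645976 multiplications (326^3). Strassen: 40353607 multiplications (7^9, after padding to 512x512). Strassen reduces 8 recursive multiplications to 7 at each level.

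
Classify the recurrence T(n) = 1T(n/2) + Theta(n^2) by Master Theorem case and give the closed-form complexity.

Master Theorem for T(n) = 1T(n/2) + O(n^2):

a = 1, b = 2, c = 2
log_b(a) = log_2(1) = 0.0000

Case 3: c = 2 > log_2(1) = 0.0000
T(n) = O(n^2) = O(n^2)

For T(n) = 1T(n/2) + O(n^2): log_2(1) = 0.0000. This is Case 3 of the Master Theorem (c > log_b(a), work dominated by root), giving O(n^2).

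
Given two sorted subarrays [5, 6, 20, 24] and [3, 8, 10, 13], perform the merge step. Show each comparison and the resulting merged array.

Merging process:

Compare 5 vs 3: take 3 from right. Merged: [3]
Compare 5 vs 8: take 5 from left. Merged: [3, 5]
Compare 6 vs 8: take 6 from left. Merged: [3, 5, 6]
Compare 20 vs 8: take 8 from right. Merged: [3, 5, 6, 8]
Compare 20 vs 10: take 10 from right. Merged: [3, 5, 6, 8, 10]
Compare 20 vs 13: take 13 from right. Merged: [3, 5, 6, 8, 10, 13]
Append remaining from left: [20, 24]. Merged: [3, 5, 6, 8, 10, 13, 20, 24]

Final merged array: [3, 5, 6, 8, 10, 13, 20, 24]
Total comparisons: 6

The merged array is [3, 5, 6, 8, 10, 13, 20, 24], requiring 6 comparisons. The merge step runs in O(n) time where n is the total number of elements.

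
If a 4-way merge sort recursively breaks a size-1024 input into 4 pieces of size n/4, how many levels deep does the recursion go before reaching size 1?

For divide and conquer with division factor 4:

Problem sizes at each level:
Level 0: 1024
Level 1: 256
Level 2: 64
Level 3: 16
Level 4: 4
Level 5: 1

The root is level 0 and the size-1 base case is level 5 (the tree spans levels 0 through 5, i.e. 6 levels counting the root), so the depth is the number of divisions: log_4(1024) = 5

The recursion tree depth is log_4(1024) = 5. At each level, the problem size is divided by 4, so it takes 5 divisions to reduce to a base case of size 1. The algorithm makes 4 recursive calls at each level.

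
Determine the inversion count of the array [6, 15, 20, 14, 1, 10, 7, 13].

Finding inversions in [6, 15, 20, 14, 1, 10, 7, 13]:

(0, 4): arr[0]=6 > arr[4]=1
(1, 3): arr[1]=15 > arr[3]=14
(1, 4): arr[1]=15 > arr[4]=1
(1, 5): arr[1]=15 > arr[5]=10
(1, 6): arr[1]=15 > arr[6]=7
(1, 7): arr[1]=15 > arr[7]=13
(2, 3): arr[2]=20 > arr[3]=14
(2, 4): arr[2]=20 > arr[4]=1
(2, 5): arr[2]=20 > arr[5]=10
(2, 6): arr[2]=20 > arr[6]=7
(2, 7): arr[2]=20 > arr[7]=13
(3, 4): arr[3]=14 > arr[4]=1
(3, 5): arr[3]=14 > arr[5]=10
(3, 6): arr[3]=14 > arr[6]=7
(3, 7): arr[3]=14 > arr[7]=13
(5, 6): arr[5]=10 > arr[6]=7

Total inversions: 16

The array has 16 inversion(s): (0,4), (1,3), (1,4), (1,5), (1,6), (1,7), (2,3), (2,4), (2,5), (2,6), (2,7), (3,4), (3,5), (3,6), (3,7), (5,6). Each pair (i,j) satisfies i < j and arr[i] > arr[j].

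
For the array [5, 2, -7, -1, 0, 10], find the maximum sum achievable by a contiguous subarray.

Using Kadane's algorithm on [5, 2, -7, -1, 0, 10]:

Scanning through the array:
Position 1 (value 2): max_ending_here = 7, max_so_far = 7
Position 2 (value -7): max_ending_here = 0, max_so_far = 7
Position 3 (value -1): max_ending_here = -1, max_so_far = 7
Position 4 (value 0): max_ending_here = 0, max_so_far = 7
Position 5 (value 10): max_ending_here = 10, max_so_far = 10

Maximum subarray: [0, 10]
Maximum sum: 10

The maximum subarray is [0, 10] with sum 10. This subarray runs from index 4 to index 5.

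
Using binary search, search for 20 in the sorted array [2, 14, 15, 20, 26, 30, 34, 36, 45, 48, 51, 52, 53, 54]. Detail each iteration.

Binary search for 20 in [2, 14, 15, 20, 26, 30, 34, 36, 45, 48, 51, 52, 53, 54]:

lo=0, hi=13, mid=6, arr[mid]=34 -> 34 > 20, search left half
lo=0, hi=5, mid=2, arr[mid]=15 -> 15 < 20, search right half
lo=3, hi=5, mid=4, arr[mid]=26 -> 26 > 20, search left half
lo=3, hi=3, mid=3, arr[mid]=20 -> Found target at index 3!

Binary search finds 20 at index 3 after 4 comparisons. The search repeatedly halves the search space by comparing with the middle element.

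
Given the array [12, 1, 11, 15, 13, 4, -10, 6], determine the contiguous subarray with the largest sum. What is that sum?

Using Kadane's algorithm on [12, 1, 11, 15, 13, 4, -10, 6]:

Scanning through the array:
Position 1 (value 1): max_ending_here = 13, max_so_far = 13
Position 2 (value 11): max_ending_here = 24, max_so_far = 24
Position 3 (value 15): max_ending_here = 39, max_so_far = 39
Position 4 (value 13): max_ending_here = 52, max_so_far = 52
Position 5 (value 4): max_ending_here = 56, max_so_far = 56
Position 6 (value -10): max_ending_here = 46, max_so_far = 56
Position 7 (value 6): max_ending_here = 52, max_so_far = 56

Maximum subarray: [12, 1, 11, 15, 13, 4]
Maximum sum: 56

The maximum subarray is [12, 1, 11, 15, 13, 4] with sum 56. This subarray runs from index 0 to index 5.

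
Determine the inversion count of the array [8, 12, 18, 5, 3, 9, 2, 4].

Finding inversions in [8, 12, 18, 5, 3, 9, 2, 4]:

(0, 3): arr[0]=8 > arr[3]=5
(0, 4): arr[0]=8 > arr[4]=3
(0, 6): arr[0]=8 > arr[6]=2
(0, 7): arr[0]=8 > arr[7]=4
(1, 3): arr[1]=12 > arr[3]=5
(1, 4): arr[1]=12 > arr[4]=3
(1, 5): arr[1]=12 > arr[5]=9
(1, 6): arr[1]=12 > arr[6]=2
(1, 7): arr[1]=12 > arr[7]=4
(2, 3): arr[2]=18 > arr[3]=5
(2, 4): arr[2]=18 > arr[4]=3
(2, 5): arr[2]=18 > arr[5]=9
(2, 6): arr[2]=18 > arr[6]=2
(2, 7): arr[2]=18 > arr[7]=4
(3, 4): arr[3]=5 > arr[4]=3
(3, 6): arr[3]=5 > arr[6]=2
(3, 7): arr[3]=5 > arr[7]=4
(4, 6): arr[4]=3 > arr[6]=2
(5, 6): arr[5]=9 > arr[6]=2
(5, 7): arr[5]=9 > arr[7]=4

Total inversions: 20

The array has 20 inversion(s): (0,3), (0,4), (0,6), (0,7), (1,3), (1,4), (1,5), (1,6), (1,7), (2,3), (2,4), (2,5), (2,6), (2,7), (3,4), (3,6), (3,7), (4,6), (5,6), (5,7). Each pair (i,j) satisfies i < j and arr[i] > arr[j].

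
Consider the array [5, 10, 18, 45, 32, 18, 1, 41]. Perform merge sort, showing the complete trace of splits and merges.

Merge sort trace:

Split: [5, 10, 18, 45, 32, 18, 1, 41] -> [5, 10, 18, 45] and [32, 18, 1, 41]
  Split: [5, 10, 18, 45] -> [5, 10] and [18, 45]
    Split: [5, 10] -> [5] and [10]
    Merge: [5] + [10] -> [5, 10]
    Split: [18, 45] -> [18] and [45]
    Merge: [18] + [45] -> [18, 45]
  Merge: [5, 10] + [18, 45] -> [5, 10, 18, 45]
  Split: [32, 18, 1, 41] -> [32, 18] and [1, 41]
    Split: [32, 18] -> [32] and [18]
    Merge: [32] + [18] -> [18, 32]
    Split: [1, 41] -> [1] and [41]
    Merge: [1] + [41] -> [1, 41]
  Merge: [18, 32] + [1, 41] -> [1, 18, 32, 41]
Merge: [5, 10, 18, 45] + [1, 18, 32, 41] -> [1, 5, 10, 18, 18, 32, 41, 45]

Final sorted array: [1, 5, 10, 18, 18, 32, 41, 45]

The merge sort proceeds by recursively splitting the array and merging sorted halves.
After all merges, the sorted array is [1, 5, 10, 18, 18, 32, 41, 45].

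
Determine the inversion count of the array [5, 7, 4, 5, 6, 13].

Finding inversions in [5, 7, 4, 5, 6, 13]:

(0, 2): arr[0]=5 > arr[2]=4
(1, 2): arr[1]=7 > arr[2]=4
(1, 3): arr[1]=7 > arr[3]=5
(1, 4): arr[1]=7 > arr[4]=6

Total inversions: 4

The array has 4 inversion(s): (0,2), (1,2), (1,3), (1,4). Each pair (i,j) satisfies i < j and arr[i] > arr[j].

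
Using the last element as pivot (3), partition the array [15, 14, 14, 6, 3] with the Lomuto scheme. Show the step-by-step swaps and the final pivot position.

Lomuto partition with pivot = 3:

Initial array: [15, 14, 14, 6, 3]

arr[0]=15 > 3: no swap
arr[1]=14 > 3: no swap
arr[2]=14 > 3: no swap
arr[3]=6 > 3: no swap

Place pivot at position 0: [3, 14, 14, 6, 15]
Pivot position: 0

After partitioning with pivot 3, the array becomes [3, 14, 14, 6, 15]. The pivot is placed at index 0. All elements to the left of the pivot are <= 3, and all elements to the right are > 3.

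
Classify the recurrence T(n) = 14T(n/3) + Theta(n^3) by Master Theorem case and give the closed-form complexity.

Master Theorem for T(n) = 14T(n/3) + O(n^3):

a = 14, b = 3, c = 3
log_b(a) = log_3(14) = 2.4022

Case 3: c = 3 > log_3(14) = 2.4022
T(n) = O(n^3) = O(n^3)

For T(n) = 14T(n/3) + O(n^3): log_3(14) = 2.4022. This is Case 3 of the Master Theorem (c > log_b(a), work dominated by root), giving O(n^3).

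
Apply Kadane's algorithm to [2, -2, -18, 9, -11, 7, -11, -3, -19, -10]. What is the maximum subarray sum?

Using Kadane's algorithm on [2, -2, -18, 9, -11, 7, -11, -3, -19, -10]:

Scanning through the array:
Position 1 (value -2): max_ending_here = 0, max_so_far = 2
Position 2 (value -18): max_ending_here = -18, max_so_far = 2
Position 3 (value 9): max_ending_here = 9, max_so_far = 9
Position 4 (value -11): max_ending_here = -2, max_so_far = 9
Position 5 (value 7): max_ending_here = 7, max_so_far = 9
Position 6 (value -11): max_ending_here = -4, max_so_far = 9
Position 7 (value -3): max_ending_here = -3, max_so_far = 9
Position 8 (value -19): max_ending_here = -19, max_so_far = 9
Position 9 (value -10): max_ending_here = -10, max_so_far = 9

Maximum subarray: [9]
Maximum sum: 9

The maximum subarray is [9] with sum 9. This subarray runs from index 3 to index 3.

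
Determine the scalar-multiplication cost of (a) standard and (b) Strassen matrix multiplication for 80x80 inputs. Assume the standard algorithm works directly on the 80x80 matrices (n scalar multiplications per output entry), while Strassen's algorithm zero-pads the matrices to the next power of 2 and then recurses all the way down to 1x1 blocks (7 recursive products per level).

Matrix multiplication for 80x80 matrices:

Strassen's algorithm requires power-of-2 dimensions. Pad 80x80 to 128x128 (next power of 2).

Standard algorithm: 80^3 = 512000 multiplications
Strassen's algorithm: 7^(log2(128)) = 7^7 = 823543 multiplications
Difference: 512000 - 823543 = -311543 (Strassen uses MORE here due to padding overhead — for small or just-over-power-of-2 n, padding can outweigh the per-level savings)

Standard: 512000 multiplications (80^3). Strassen: 823543 multiplications (7^7, after padding to 128x128). Strassen reduces 8 recursive multiplications to 7 at each level.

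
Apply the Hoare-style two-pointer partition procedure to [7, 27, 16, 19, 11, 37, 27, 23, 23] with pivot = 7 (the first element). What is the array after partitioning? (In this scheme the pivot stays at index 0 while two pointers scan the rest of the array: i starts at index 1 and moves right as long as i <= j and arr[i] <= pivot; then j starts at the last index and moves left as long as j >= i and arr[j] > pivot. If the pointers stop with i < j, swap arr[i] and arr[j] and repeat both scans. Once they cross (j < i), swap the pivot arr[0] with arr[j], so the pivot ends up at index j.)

Hoare-style two-pointer partition with pivot = 7:

Initial array: [7, 27, 16, 19, 11, 37, 27, 23, 23]

Pointers start at i = 1, j = 8.
i ends at 1, j ends at 0: the pointers have crossed (j < i), so scanning stops.

j = 0, so swapping arr[0] with arr[j] leaves the pivot at position 0: [7, 27, 16, 19, 11, 37, 27, 23, 23]
Pivot position: 0

After partitioning with pivot 7, the array becomes [7, 27, 16, 19, 11, 37, 27, 23, 23]. The pivot is placed at index 0. All elements to the left of the pivot are <= 7, and all elements to the right are > 7.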